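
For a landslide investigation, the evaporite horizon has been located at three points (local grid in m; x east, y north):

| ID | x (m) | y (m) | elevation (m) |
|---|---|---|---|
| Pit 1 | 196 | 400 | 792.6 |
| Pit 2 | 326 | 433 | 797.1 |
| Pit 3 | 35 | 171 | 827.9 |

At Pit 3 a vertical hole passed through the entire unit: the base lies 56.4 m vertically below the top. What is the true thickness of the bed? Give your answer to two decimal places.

Two edge vectors: Pit 1→Pit 2 = (130, 33, 4.5), Pit 1→Pit 3 = (-161, -229, 35.3).
Normal n = (Pit 1→Pit 2) × (Pit 1→Pit 3) = (2195.4, -5313.5, -24457).
So ∂z/∂x = −n_x/n_z = 0.08977 and ∂z/∂y = −n_y/n_z = −0.21726.
|∇z| = √(a²+b²) = 0.23507, so dip δ = arctan(0.23507) = 13.23°.
True thickness = vertical thickness × cos δ = 56.4 × cos 13.23° = 54.90 m.

54.90 m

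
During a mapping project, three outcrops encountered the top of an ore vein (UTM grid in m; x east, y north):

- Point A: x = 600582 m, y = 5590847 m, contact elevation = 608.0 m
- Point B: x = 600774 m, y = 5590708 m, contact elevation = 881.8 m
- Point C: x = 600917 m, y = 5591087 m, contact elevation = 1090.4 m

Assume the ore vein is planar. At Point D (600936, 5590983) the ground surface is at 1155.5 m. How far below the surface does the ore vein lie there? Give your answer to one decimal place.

38.9 m

Let the plane be z = a·x + b·y + c.
Point B−Point A: 192a − 139b = 273.8;  Point C−Point A: 335a + 240b = 482.4.
Solving gives a = 1.433057370, b = 0.009690755.
Then c = 608 − a·600582 − b·5590847 = −914239.99.
At (600936, 5590983): z_contact = 861175.76 + 54180.85 − 914239.99 = 1116.62 m.
Depth below ground = 1155.5 − 1116.62 = 38.9 m.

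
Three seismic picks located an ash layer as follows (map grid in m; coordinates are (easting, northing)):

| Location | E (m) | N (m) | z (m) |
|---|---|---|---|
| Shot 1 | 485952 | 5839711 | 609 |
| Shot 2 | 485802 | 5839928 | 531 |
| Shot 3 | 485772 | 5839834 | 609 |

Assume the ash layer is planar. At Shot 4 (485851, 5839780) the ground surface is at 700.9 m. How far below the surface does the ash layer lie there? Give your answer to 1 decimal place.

91.9 m

Let the plane be z = a·E + b·N + c.
Shot 2−Shot 1: −150a + 217b = −78;  Shot 3−Shot 1: −180a + 123b = 0.
Solving gives a = −0.465502183, b = −0.681222707.
Then c = 609 − a·485952 − b·5839711 = 4204964.46.
At (485851, 5839780): z_contact = −226164.70 − 3978190.74 + 4204964.46 = 609.01 m.
Depth below ground = 700.9 − 609.01 = 91.9 m.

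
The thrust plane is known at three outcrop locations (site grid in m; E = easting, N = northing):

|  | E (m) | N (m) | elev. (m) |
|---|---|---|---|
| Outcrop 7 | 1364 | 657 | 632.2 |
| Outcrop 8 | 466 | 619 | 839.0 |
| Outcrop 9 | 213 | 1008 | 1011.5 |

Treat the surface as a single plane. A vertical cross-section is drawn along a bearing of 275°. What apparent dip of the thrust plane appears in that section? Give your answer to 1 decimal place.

14.9°

Two edge vectors: Outcrop 7→Outcrop 8 = (-898, -38, 206.8), Outcrop 7→Outcrop 9 = (-1151, 351, 379.3).
Normal n = (Outcrop 7→Outcrop 8) × (Outcrop 7→Outcrop 9) = (-87000.2, 102584.6, -358936).
So ∂z/∂E = −n_x/n_z = −0.24238 and ∂z/∂N = −n_y/n_z = 0.28580.
Unit vector along 275° is (sin 275°, cos 275°) = (-0.9962, 0.0872).
Slope in that direction = a·(-0.9962) + b·(0.0872) = 0.26637.
Apparent dip = arctan|0.26637| = 14.9° (true dip is 20.5°, so apparent ≤ true as expected).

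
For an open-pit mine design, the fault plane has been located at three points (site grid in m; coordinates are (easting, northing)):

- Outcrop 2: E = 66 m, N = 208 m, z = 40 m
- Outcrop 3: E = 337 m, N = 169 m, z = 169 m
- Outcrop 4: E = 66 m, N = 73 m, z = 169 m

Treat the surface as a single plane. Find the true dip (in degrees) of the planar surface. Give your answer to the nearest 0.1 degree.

45.4°

Two edge vectors: Outcrop 2→Outcrop 3 = (271, -39, 129), Outcrop 2→Outcrop 4 = (0, -135, 129).
Normal n = (Outcrop 2→Outcrop 3) × (Outcrop 2→Outcrop 4) = (12384, -34959, -36585).
So ∂z/∂E = −n_x/n_z = 0.33850 and ∂z/∂N = −n_y/n_z = −0.95556.
Gradient magnitude |∇z| = √(a² + b²) = √(0.11458 + 0.91309) = 1.01374.
True dip = arctan(1.01374) = 45.4°, dipping toward NNW (azimuth ≈ 340°).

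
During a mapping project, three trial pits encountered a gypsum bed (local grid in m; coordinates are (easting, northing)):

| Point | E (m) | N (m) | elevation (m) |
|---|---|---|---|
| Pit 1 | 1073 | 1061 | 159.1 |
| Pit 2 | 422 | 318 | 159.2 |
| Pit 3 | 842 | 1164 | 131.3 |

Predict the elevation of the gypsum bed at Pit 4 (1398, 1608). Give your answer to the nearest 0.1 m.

Two edge vectors: Pit 1→Pit 2 = (-651, -743, 0.1), Pit 1→Pit 3 = (-231, 103, -27.8).
Normal n = (Pit 1→Pit 2) × (Pit 1→Pit 3) = (20645.1, -18120.9, -238686).
So ∂z/∂E = −n_x/n_z = 0.086495 and ∂z/∂N = −n_y/n_z = −0.075919.
Intercept c from Pit 1: 159.1 − 92.81 + 80.55 = 146.84.
At (1398, 1608): z = 120.9 − 122.1 + 146.84 = 145.7 m.

145.7 m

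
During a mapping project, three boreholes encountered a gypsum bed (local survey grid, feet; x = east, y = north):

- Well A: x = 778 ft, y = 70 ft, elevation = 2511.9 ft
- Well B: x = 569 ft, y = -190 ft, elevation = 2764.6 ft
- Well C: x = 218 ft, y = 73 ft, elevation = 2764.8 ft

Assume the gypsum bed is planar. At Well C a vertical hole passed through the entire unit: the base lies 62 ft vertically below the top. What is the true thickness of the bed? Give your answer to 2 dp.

49.41 ft

Let the plane be z = a·x + b·y + c.
Well B−Well A: −209a − 260b = 252.7;  Well C−Well A: −560a + 3b = 252.9.
Solving gives a = −0.45486, b = −0.60629.
|∇z| = √(a²+b²) = 0.75794, so dip δ = arctan(0.75794) = 37.16°.
True thickness = vertical thickness × cos δ = 62 × cos 37.16° = 49.41 ft.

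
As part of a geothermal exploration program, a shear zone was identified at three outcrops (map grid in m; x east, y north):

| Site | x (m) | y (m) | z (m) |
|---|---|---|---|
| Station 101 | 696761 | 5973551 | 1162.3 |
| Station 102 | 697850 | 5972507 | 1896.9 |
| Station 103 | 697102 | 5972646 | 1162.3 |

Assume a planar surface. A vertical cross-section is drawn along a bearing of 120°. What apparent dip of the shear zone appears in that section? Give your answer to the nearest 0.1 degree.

Two edge vectors: Station 101→Station 102 = (1089, -1044, 734.6), Station 101→Station 103 = (341, -905, 0).
Normal n = (Station 101→Station 102) × (Station 101→Station 103) = (664813, 250498.6, -629541).
So ∂z/∂x = −n_x/n_z = 1.05603 and ∂z/∂y = −n_y/n_z = 0.39791.
Unit vector along 120° is (sin 120°, cos 120°) = (0.8660, -0.5000).
Slope in that direction = a·(0.8660) + b·(-0.5000) = 0.71559.
Apparent dip = arctan|0.71559| = 35.6° (true dip is 48.5°, so apparent ≤ true as expected).

35.6°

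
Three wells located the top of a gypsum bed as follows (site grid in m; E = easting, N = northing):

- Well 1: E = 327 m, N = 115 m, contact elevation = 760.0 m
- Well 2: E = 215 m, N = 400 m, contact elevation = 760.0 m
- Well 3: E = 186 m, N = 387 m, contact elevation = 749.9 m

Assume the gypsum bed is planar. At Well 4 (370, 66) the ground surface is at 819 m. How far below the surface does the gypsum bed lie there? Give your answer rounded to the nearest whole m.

Two edge vectors: Well 1→Well 2 = (-112, 285, 0), Well 1→Well 3 = (-141, 272, -10.1).
Normal n = (Well 1→Well 2) × (Well 1→Well 3) = (-2878.5, -1131.2, 9721).
So ∂z/∂E = −n_x/n_z = 0.29611 and ∂z/∂N = −n_y/n_z = 0.11637.
Intercept c from Well 1: 760 − 96.83 − 13.38 = 649.79.
At (370, 66): z_contact = 109.6 + 7.7 + 649.79 = 767.0 m.
Depth below ground = 819 − 767.0 = 52 m.

52 m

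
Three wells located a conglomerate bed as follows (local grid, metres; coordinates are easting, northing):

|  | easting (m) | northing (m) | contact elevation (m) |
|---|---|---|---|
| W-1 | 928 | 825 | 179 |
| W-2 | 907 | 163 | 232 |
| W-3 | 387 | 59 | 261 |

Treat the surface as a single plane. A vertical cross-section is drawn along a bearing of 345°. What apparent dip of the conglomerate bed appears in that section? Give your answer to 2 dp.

3.76°

Let the plane be z = a·easting + b·northing + c.
W-2−W-1: −21a − 662b = 53;  W-3−W-1: −541a − 766b = 82.
Solving gives a = −0.04001, b = −0.07879.
Unit vector along 345° is (sin 345°, cos 345°) = (-0.2588, 0.9659).
Slope in that direction = a·(-0.2588) + b·(0.9659) = −0.06575.
Apparent dip = arctan|0.06575| = 3.76° (true dip is 5.1°, so apparent ≤ true as expected).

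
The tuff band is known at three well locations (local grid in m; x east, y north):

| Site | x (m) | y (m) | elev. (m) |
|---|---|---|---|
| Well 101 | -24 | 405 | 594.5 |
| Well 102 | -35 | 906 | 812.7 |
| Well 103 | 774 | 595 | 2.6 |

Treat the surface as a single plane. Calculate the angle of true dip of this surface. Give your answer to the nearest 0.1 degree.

43.2°

Two edge vectors: Well 101→Well 102 = (-11, 501, 218.2), Well 101→Well 103 = (798, 190, -591.9).
Normal n = (Well 101→Well 102) × (Well 101→Well 103) = (-337999.9, 167612.7, -401888).
So ∂z/∂x = −n_x/n_z = −0.84103 and ∂z/∂y = −n_y/n_z = 0.41706.
Gradient magnitude |∇z| = √(a² + b²) = √(0.70733 + 0.17394) = 0.93876.
True dip = arctan(0.93876) = 43.2°, dipping toward ESE (azimuth ≈ 116°).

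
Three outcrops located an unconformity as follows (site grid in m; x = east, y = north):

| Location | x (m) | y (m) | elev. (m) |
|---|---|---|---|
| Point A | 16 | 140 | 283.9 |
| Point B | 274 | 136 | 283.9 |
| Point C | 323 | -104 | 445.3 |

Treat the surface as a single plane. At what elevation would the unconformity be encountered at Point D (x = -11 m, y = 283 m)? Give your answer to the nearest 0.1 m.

187.7 m

Two edge vectors: Point A→Point B = (258, -4, 0), Point A→Point C = (307, -244, 161.4).
Normal n = (Point A→Point B) × (Point A→Point C) = (-645.6, -41641.2, -61724).
So ∂z/∂x = −n_x/n_z = −0.01046 and ∂z/∂y = −n_y/n_z = −0.67464.
Intercept c from Point A: 283.9 + 0.17 + 94.45 = 378.52.
At (-11, 283): z = 0.1 − 190.9 + 378.52 = 187.7 m.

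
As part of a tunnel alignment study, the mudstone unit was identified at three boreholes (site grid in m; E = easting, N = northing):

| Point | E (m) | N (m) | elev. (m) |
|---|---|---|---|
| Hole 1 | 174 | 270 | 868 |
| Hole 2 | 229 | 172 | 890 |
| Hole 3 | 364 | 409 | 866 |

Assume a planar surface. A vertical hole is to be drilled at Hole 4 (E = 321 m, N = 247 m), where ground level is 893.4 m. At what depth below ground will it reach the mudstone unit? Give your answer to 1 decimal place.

5.6 m

Let the plane be z = a·E + b·N + c.
Hole 2−Hole 1: 55a − 98b = 22;  Hole 3−Hole 1: 190a + 139b = −2.
Solving gives a = 0.10897, b = −0.16334.
Then c = 868 − a·174 − b·270 = 893.14.
At (321, 247): z_contact = 34.98 − 40.34 + 893.14 = 887.77 m.
Depth below ground = 893.4 − 887.77 = 5.6 m.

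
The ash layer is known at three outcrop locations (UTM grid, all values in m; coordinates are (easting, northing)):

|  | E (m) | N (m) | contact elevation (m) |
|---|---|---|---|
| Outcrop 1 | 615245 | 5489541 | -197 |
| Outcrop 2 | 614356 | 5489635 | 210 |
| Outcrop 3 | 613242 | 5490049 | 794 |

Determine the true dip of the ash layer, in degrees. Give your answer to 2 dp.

26.50°

Let the plane be z = a·E + b·N + c.
Outcrop 2−Outcrop 1: −889a + 94b = 407;  Outcrop 3−Outcrop 1: −2003a + 508b = 991.
Solving gives a = −0.43141, b = 0.24979.
Gradient magnitude |∇z| = √(a² + b²) = √(0.18611 + 0.06240) = 0.49850.
True dip = arctan(0.49850) = 26.50°, dipping toward ESE (azimuth ≈ 120°).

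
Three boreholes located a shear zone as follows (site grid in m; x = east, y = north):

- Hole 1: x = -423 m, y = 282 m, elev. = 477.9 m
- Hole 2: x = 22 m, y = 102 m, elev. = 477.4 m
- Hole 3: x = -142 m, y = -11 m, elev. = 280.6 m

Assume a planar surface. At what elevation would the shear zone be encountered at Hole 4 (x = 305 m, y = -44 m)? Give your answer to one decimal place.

442.5 m

Two edge vectors: Hole 1→Hole 2 = (445, -180, -0.5), Hole 1→Hole 3 = (281, -293, -197.3).
Normal n = (Hole 1→Hole 2) × (Hole 1→Hole 3) = (35367.5, 87658, -79805).
So ∂z/∂x = −n_x/n_z = 0.44317 and ∂z/∂y = −n_y/n_z = 1.09840.
Intercept c from Hole 1: 477.9 + 187.46 − 309.75 = 355.61.
At (305, -44): z = 135.2 − 48.3 + 355.61 = 442.5 m.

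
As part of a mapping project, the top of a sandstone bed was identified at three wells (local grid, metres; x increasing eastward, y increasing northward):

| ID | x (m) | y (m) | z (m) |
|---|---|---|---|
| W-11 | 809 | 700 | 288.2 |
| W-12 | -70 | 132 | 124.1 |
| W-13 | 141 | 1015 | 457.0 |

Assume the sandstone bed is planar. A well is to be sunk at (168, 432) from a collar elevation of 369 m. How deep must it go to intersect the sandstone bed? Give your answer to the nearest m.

143 m

Two edge vectors: W-11→W-12 = (-879, -568, -164.1), W-11→W-13 = (-668, 315, 168.8).
Normal n = (W-11→W-12) × (W-11→W-13) = (-44186.9, 257994, -656309).
So ∂z/∂x = −n_x/n_z = −0.06733 and ∂z/∂y = −n_y/n_z = 0.39310.
Intercept c from W-11: 288.2 + 54.47 − 275.17 = 67.50.
At (168, 432): z_contact = −11.3 + 169.8 + 67.50 = 226.0 m.
Depth below ground = 369 − 226.0 = 143 m.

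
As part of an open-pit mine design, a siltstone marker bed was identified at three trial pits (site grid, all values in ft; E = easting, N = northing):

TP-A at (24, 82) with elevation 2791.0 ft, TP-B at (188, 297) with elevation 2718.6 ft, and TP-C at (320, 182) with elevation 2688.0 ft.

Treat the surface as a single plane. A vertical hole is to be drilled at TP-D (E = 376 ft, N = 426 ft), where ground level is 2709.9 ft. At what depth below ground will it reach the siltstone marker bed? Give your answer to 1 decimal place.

Two edge vectors: TP-A→TP-B = (164, 215, -72.4), TP-A→TP-C = (296, 100, -103).
Normal n = (TP-A→TP-B) × (TP-A→TP-C) = (-14905, -4538.4, -47240).
So ∂z/∂E = −n_x/n_z = −0.31552 and ∂z/∂N = −n_y/n_z = −0.09607.
Intercept c from TP-A: 2791 + 7.57 + 7.88 = 2806.45.
At (376, 426): z_contact = −118.63 − 40.93 + 2806.45 = 2646.89 ft.
Depth below ground = 2709.9 − 2646.89 = 63.0 ft.

63.0 ft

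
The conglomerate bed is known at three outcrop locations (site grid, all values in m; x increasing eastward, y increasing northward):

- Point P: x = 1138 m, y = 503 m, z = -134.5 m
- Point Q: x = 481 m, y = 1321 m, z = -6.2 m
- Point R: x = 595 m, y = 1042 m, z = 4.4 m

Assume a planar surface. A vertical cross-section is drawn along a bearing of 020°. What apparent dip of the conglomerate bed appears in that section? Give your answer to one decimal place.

Let the plane be z = a·x + b·y + c.
Point Q−Point P: −657a + 818b = 128.3;  Point R−Point P: −543a + 539b = 138.9.
Solving gives a = −0.49379, b = −0.23976.
Unit vector along 020° is (sin 20°, cos 20°) = (0.3420, 0.9397).
Slope in that direction = a·(0.3420) + b·(0.9397) = −0.39419.
Apparent dip = arctan|0.39419| = 21.5° (true dip is 28.8°, so apparent ≤ true as expected).

21.5°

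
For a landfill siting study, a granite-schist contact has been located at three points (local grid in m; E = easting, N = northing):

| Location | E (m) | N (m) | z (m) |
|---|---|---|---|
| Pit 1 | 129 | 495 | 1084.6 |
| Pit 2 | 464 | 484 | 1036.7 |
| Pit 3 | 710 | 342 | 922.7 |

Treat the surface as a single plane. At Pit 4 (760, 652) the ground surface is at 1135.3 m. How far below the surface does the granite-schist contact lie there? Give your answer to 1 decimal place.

36.3 m

Two edge vectors: Pit 1→Pit 2 = (335, -11, -47.9), Pit 1→Pit 3 = (581, -153, -161.9).
Normal n = (Pit 1→Pit 2) × (Pit 1→Pit 3) = (-5547.8, 26406.6, -44864).
So ∂z/∂E = −n_x/n_z = −0.12366 and ∂z/∂N = −n_y/n_z = 0.58859.
Intercept c from Pit 1: 1084.6 + 15.95 − 291.35 = 809.20.
At (760, 652): z_contact = −93.98 + 383.76 + 809.20 = 1098.98 m.
Depth below ground = 1135.3 − 1098.98 = 36.3 m.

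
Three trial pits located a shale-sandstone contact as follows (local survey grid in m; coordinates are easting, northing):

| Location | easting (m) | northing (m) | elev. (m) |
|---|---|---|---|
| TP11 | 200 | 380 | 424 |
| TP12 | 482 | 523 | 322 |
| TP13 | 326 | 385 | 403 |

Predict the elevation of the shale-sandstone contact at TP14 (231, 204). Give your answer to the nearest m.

Let the plane be z = a·easting + b·northing + c.
TP12−TP11: 282a + 143b = −102;  TP13−TP11: 126a + 5b = −21.
Solving gives a = −0.15011, b = −0.41727.
Then c = 424 − a·200 − b·380 = 612.58.
At (231, 204): z = −34.7 − 85.1 + 612.58 = 492.8 m.

493 m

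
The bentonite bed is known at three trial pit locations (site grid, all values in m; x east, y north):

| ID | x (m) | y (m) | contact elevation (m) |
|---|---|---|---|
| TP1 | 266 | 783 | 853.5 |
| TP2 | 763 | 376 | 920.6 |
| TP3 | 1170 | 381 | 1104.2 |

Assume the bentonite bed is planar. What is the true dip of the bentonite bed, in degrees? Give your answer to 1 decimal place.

30.4°

Let the plane be z = a·x + b·y + c.
TP2−TP1: 497a − 407b = 67.1;  TP3−TP1: 904a − 402b = 250.7.
Solving gives a = 0.44643, b = 0.38029.
Gradient magnitude |∇z| = √(a² + b²) = √(0.19930 + 0.14462) = 0.58645.
True dip = arctan(0.58645) = 30.4°, dipping toward SW (azimuth ≈ 230°).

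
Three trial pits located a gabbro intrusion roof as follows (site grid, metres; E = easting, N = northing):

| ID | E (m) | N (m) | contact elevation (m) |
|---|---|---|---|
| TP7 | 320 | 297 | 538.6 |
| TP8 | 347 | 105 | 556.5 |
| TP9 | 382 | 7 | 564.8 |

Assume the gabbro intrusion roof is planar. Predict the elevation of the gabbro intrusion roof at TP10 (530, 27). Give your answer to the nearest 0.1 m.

557.0 m

Two edge vectors: TP7→TP8 = (27, -192, 17.9), TP7→TP9 = (62, -290, 26.2).
Normal n = (TP7→TP8) × (TP7→TP9) = (160.6, 402.4, 4074).
So ∂z/∂E = −n_x/n_z = −0.03942 and ∂z/∂N = −n_y/n_z = −0.09877.
Intercept c from TP7: 538.6 + 12.61 + 29.34 = 580.55.
At (530, 27): z = −20.9 − 2.7 + 580.55 = 557.0 m.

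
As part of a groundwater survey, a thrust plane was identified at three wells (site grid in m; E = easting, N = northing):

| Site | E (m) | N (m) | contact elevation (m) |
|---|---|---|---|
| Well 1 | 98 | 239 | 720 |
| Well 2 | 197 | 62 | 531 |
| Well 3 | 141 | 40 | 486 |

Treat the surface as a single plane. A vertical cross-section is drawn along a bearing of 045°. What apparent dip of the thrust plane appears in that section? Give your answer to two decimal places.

47.78°

Two edge vectors: Well 1→Well 2 = (99, -177, -189), Well 1→Well 3 = (43, -199, -234).
Normal n = (Well 1→Well 2) × (Well 1→Well 3) = (3807, 15039, -12090).
So ∂z/∂E = −n_x/n_z = 0.31489 and ∂z/∂N = −n_y/n_z = 1.24392.
Unit vector along 045° is (sin 45°, cos 45°) = (0.7071, 0.7071).
Slope in that direction = a·(0.7071) + b·(0.7071) = 1.10224.
Apparent dip = arctan|1.10224| = 47.78° (true dip is 52.1°, so apparent ≤ true as expected).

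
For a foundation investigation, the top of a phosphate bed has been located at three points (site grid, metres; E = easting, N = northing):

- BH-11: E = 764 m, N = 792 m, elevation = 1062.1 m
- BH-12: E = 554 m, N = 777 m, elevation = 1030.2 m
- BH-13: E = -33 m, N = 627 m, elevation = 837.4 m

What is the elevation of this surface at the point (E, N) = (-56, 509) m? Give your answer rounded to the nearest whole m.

Two edge vectors: BH-11→BH-12 = (-210, -15, -31.9), BH-11→BH-13 = (-797, -165, -224.7).
Normal n = (BH-11→BH-12) × (BH-11→BH-13) = (-1893, -21762.7, 22695).
So ∂z/∂E = −n_x/n_z = 0.08341 and ∂z/∂N = −n_y/n_z = 0.95892.
Intercept c from BH-11: 1062.1 − 63.73 − 759.47 = 238.91.
At (-56, 509): z = −4.7 + 488.1 + 238.91 = 722.3 m.

722 m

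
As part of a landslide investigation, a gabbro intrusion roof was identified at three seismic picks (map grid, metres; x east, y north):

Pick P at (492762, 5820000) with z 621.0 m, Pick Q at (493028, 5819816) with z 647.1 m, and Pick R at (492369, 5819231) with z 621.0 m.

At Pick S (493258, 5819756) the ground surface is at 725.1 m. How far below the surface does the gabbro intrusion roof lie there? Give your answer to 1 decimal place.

Two edge vectors: Pick P→Pick Q = (266, -184, 26.1), Pick P→Pick R = (-393, -769, 0).
Normal n = (Pick P→Pick Q) × (Pick P→Pick R) = (20070.9, -10257.3, -276866).
So ∂z/∂x = −n_x/n_z = 0.072493192 and ∂z/∂y = −n_y/n_z = −0.037047886.
Intercept c from Pick P: 621 − 35721.89 + 215618.70 = 180517.81.
At (493258, 5819756): z_contact = 35757.85 − 215609.66 + 180517.81 = 666.00 m.
Depth below ground = 725.1 − 666.00 = 59.1 m.

59.1 m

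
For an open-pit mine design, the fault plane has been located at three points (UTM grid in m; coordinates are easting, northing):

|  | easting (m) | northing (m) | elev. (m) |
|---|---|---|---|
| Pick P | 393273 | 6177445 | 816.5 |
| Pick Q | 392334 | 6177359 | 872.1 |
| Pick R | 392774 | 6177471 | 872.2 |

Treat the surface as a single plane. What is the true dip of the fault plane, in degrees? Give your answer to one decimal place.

20.6°

Two edge vectors: Pick P→Pick Q = (-939, -86, 55.6), Pick P→Pick R = (-499, 26, 55.7).
Normal n = (Pick P→Pick Q) × (Pick P→Pick R) = (-6235.8, 24557.9, -67328).
So ∂z/∂easting = −n_x/n_z = −0.09262 and ∂z/∂northing = −n_y/n_z = 0.36475.
Gradient magnitude |∇z| = √(a² + b²) = √(0.00858 + 0.13304) = 0.37633.
True dip = arctan(0.37633) = 20.6°, dipping toward SSE (azimuth ≈ 166°).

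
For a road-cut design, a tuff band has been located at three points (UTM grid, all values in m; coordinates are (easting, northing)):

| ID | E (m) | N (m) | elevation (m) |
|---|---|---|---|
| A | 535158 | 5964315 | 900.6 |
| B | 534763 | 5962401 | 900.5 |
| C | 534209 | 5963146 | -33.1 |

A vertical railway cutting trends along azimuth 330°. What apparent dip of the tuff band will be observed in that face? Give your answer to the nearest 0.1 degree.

Let the plane be z = a·E + b·N + c.
B−A: −395a − 1914b = −0.1;  C−A: −949a − 1169b = −933.7.
Solving gives a = 1.31917, b = −0.27219.
Unit vector along 330° is (sin 330°, cos 330°) = (-0.5000, 0.8660).
Slope in that direction = a·(-0.5000) + b·(0.8660) = −0.89531.
Apparent dip = arctan|0.89531| = 41.8° (true dip is 53.4°, so apparent ≤ true as expected).

41.8°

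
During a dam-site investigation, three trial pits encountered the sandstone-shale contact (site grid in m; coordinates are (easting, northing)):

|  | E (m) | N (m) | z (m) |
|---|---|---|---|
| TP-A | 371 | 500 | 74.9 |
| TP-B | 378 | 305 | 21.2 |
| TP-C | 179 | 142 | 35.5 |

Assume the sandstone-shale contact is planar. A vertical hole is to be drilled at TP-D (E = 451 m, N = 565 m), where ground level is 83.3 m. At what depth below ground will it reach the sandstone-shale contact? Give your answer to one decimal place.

Two edge vectors: TP-A→TP-B = (7, -195, -53.7), TP-A→TP-C = (-192, -358, -39.4).
Normal n = (TP-A→TP-B) × (TP-A→TP-C) = (-11541.6, 10586.2, -39946).
So ∂z/∂E = −n_x/n_z = −0.28893 and ∂z/∂N = −n_y/n_z = 0.26501.
Intercept c from TP-A: 74.9 + 107.19 − 132.51 = 49.59.
At (451, 565): z_contact = −130.31 + 149.73 + 49.59 = 69.01 m.
Depth below ground = 83.3 − 69.01 = 14.3 m.

14.3 m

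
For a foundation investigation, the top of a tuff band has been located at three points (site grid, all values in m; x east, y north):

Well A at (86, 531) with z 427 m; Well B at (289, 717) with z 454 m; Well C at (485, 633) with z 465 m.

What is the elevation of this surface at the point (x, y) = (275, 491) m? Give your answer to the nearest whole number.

Two edge vectors: Well A→Well B = (203, 186, 27), Well A→Well C = (399, 102, 38).
Normal n = (Well A→Well B) × (Well A→Well C) = (4314, 3059, -53508).
So ∂z/∂x = −n_x/n_z = 0.08062 and ∂z/∂y = −n_y/n_z = 0.05717.
Intercept c from Well A: 427 − 6.93 − 30.36 = 389.71.
At (275, 491): z = 22.2 + 28.1 + 389.71 = 440.0 m.

440 m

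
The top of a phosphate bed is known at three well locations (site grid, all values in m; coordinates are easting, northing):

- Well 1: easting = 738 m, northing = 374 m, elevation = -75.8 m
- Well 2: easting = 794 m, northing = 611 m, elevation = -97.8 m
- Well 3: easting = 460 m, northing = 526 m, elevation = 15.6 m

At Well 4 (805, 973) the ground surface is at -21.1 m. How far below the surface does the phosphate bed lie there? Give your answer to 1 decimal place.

Let the plane be z = a·easting + b·northing + c.
Well 2−Well 1: 56a + 237b = −22;  Well 3−Well 1: −278a + 152b = 91.4.
Solving gives a = −0.33611, b = −0.01341.
Then c = -75.8 − a·738 − b·374 = 177.26.
At (805, 973): z_contact = −270.57 − 13.05 + 177.26 = -106.35 m.
Depth below ground = -21.1 − (-106.35) = 85.3 m.

85.3 m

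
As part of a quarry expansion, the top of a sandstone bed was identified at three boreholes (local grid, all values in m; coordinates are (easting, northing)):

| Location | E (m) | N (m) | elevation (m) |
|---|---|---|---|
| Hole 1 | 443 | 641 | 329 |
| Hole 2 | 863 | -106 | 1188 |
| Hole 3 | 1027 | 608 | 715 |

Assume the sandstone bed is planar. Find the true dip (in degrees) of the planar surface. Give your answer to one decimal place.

45.4°

Two edge vectors: Hole 1→Hole 2 = (420, -747, 859), Hole 1→Hole 3 = (584, -33, 386).
Normal n = (Hole 1→Hole 2) × (Hole 1→Hole 3) = (-259995, 339536, 422388).
So ∂z/∂E = −n_x/n_z = 0.61554 and ∂z/∂N = −n_y/n_z = −0.80385.
Gradient magnitude |∇z| = √(a² + b²) = √(0.37888 + 0.64617) = 1.01245.
True dip = arctan(1.01245) = 45.4°, dipping toward NW (azimuth ≈ 323°).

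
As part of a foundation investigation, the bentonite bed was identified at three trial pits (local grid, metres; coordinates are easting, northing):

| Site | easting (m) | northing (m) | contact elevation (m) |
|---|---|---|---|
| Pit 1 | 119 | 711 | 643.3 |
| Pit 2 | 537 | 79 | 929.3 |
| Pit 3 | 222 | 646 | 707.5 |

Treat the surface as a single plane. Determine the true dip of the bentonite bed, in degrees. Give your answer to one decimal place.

30.3°

Two edge vectors: Pit 1→Pit 2 = (418, -632, 286), Pit 1→Pit 3 = (103, -65, 64.2).
Normal n = (Pit 1→Pit 2) × (Pit 1→Pit 3) = (-21984.4, 2622.4, 37926).
So ∂z/∂easting = −n_x/n_z = 0.57967 and ∂z/∂northing = −n_y/n_z = −0.06915.
Gradient magnitude |∇z| = √(a² + b²) = √(0.33601 + 0.00478) = 0.58378.
True dip = arctan(0.58378) = 30.3°, dipping toward W (azimuth ≈ 277°).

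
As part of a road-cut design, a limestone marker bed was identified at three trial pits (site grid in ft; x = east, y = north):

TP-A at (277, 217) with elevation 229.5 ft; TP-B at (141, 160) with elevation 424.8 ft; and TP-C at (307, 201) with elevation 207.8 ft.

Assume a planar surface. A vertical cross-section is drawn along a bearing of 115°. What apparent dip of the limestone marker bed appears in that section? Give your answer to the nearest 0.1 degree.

35.0°

Let the plane be z = a·x + b·y + c.
TP-B−TP-A: −136a − 57b = 195.3;  TP-C−TP-A: 30a − 16b = −21.7.
Solving gives a = −1.12241, b = −0.74828.
Unit vector along 115° is (sin 115°, cos 115°) = (0.9063, -0.4226).
Slope in that direction = a·(0.9063) + b·(-0.4226) = −0.70102.
Apparent dip = arctan|0.70102| = 35.0° (true dip is 53.5°, so apparent ≤ true as expected).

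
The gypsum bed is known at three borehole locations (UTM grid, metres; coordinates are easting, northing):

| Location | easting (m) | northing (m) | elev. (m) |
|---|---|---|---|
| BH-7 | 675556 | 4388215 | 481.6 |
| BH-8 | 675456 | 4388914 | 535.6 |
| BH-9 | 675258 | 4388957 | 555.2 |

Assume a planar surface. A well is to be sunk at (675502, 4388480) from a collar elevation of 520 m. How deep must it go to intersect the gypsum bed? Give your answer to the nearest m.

17 m

Let the plane be z = a·easting + b·northing + c.
BH-8−BH-7: −100a + 699b = 54;  BH-9−BH-7: −298a + 742b = 73.6.
Solving gives a = −0.08484885, b = 0.06511461.
Then c = 481.6 − a·675556 − b·4388215 = −227935.18.
At (675502, 4388480): z_contact = −57315.6 + 285754.2 − 227935.18 = 503.4 m.
Depth below ground = 520 − 503.4 = 17 m.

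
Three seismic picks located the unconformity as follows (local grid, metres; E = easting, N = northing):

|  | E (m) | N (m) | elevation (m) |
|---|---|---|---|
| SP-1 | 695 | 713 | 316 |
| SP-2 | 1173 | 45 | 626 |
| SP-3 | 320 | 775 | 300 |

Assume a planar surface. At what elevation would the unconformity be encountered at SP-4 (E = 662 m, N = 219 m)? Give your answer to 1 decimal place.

560.2 m

Let the plane be z = a·E + b·N + c.
SP-2−SP-1: 478a − 668b = 310;  SP-3−SP-1: −375a + 62b = −16.
Solving gives a = −0.038630, b = −0.491714.
Then c = 316 − a·695 − b·713 = 693.44.
At (662, 219): z = −25.6 − 107.7 + 693.44 = 560.2 m.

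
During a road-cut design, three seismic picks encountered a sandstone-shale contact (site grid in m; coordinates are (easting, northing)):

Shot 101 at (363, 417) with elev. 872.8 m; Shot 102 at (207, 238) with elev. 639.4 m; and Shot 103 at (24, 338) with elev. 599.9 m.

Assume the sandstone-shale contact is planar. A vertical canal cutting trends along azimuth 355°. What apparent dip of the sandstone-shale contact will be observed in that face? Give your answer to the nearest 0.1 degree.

34.9°

Two edge vectors: Shot 101→Shot 102 = (-156, -179, -233.4), Shot 101→Shot 103 = (-339, -79, -272.9).
Normal n = (Shot 101→Shot 102) × (Shot 101→Shot 103) = (30410.5, 36550.2, -48357).
So ∂z/∂E = −n_x/n_z = 0.62887 and ∂z/∂N = −n_y/n_z = 0.75584.
Unit vector along 355° is (sin 355°, cos 355°) = (-0.0872, 0.9962).
Slope in that direction = a·(-0.0872) + b·(0.9962) = 0.69815.
Apparent dip = arctan|0.69815| = 34.9° (true dip is 44.5°, so apparent ≤ true as expected).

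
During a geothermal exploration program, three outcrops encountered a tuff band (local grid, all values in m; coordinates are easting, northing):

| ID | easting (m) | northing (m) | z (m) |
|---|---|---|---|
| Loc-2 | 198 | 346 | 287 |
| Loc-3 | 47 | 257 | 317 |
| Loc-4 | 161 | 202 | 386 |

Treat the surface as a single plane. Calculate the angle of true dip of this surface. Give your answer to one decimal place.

38.3°

Two edge vectors: Loc-2→Loc-3 = (-151, -89, 30), Loc-2→Loc-4 = (-37, -144, 99).
Normal n = (Loc-2→Loc-3) × (Loc-2→Loc-4) = (-4491, 13839, 18451).
So ∂z/∂easting = −n_x/n_z = 0.24340 and ∂z/∂northing = −n_y/n_z = −0.75004.
Gradient magnitude |∇z| = √(a² + b²) = √(0.05924 + 0.56256) = 0.78855.
True dip = arctan(0.78855) = 38.3°, dipping toward NNW (azimuth ≈ 342°).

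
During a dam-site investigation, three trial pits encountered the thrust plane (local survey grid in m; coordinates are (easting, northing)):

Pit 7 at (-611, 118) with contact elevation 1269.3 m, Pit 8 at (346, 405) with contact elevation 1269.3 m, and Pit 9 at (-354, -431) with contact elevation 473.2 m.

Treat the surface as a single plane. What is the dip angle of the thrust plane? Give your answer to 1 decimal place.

Let the plane be z = a·E + b·N + c.
Pit 8−Pit 7: 957a + 287b = 0;  Pit 9−Pit 7: 257a − 549b = −796.1.
Solving gives a = −0.38134, b = 1.27158.
Gradient magnitude |∇z| = √(a² + b²) = √(0.14542 + 1.61691) = 1.32753.
True dip = arctan(1.32753) = 53.0°, dipping toward SSE (azimuth ≈ 163°).

53.0°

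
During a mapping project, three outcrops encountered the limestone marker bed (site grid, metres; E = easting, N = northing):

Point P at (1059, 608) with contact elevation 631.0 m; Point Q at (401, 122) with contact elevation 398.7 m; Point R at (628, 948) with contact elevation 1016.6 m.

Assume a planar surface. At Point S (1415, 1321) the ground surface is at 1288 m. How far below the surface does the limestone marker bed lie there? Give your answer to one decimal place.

Two edge vectors: Point P→Point Q = (-658, -486, -232.3), Point P→Point R = (-431, 340, 385.6).
Normal n = (Point P→Point Q) × (Point P→Point R) = (-108419.6, 353846.1, -433186).
So ∂z/∂E = −n_x/n_z = −0.250284 and ∂z/∂N = −n_y/n_z = 0.816846.
Intercept c from Point P: 631 + 265.05 − 496.64 = 399.41.
At (1415, 1321): z_contact = −354.15 + 1079.05 + 399.41 = 1124.31 m.
Depth below ground = 1288 − 1124.31 = 163.7 m.

163.7 m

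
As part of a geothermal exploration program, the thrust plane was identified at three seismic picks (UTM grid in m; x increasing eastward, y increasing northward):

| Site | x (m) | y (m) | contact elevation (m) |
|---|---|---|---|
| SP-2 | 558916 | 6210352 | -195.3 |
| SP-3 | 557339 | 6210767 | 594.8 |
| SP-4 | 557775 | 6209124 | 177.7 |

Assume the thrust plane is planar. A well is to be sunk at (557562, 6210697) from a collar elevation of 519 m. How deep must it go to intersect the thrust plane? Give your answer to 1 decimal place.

Let the plane be z = a·x + b·y + c.
SP-3−SP-2: −1577a + 415b = 790.1;  SP-4−SP-2: −1141a − 1228b = 373.
Solving gives a = −0.466806911, b = 0.129989158.
Then c = -195.3 − a·558916 − b·6210352 = −546567.88.
At (557562, 6210697): z_contact = −260273.80 + 807323.27 − 546567.88 = 481.60 m.
Depth below ground = 519 − 481.60 = 37.4 m.

37.4 m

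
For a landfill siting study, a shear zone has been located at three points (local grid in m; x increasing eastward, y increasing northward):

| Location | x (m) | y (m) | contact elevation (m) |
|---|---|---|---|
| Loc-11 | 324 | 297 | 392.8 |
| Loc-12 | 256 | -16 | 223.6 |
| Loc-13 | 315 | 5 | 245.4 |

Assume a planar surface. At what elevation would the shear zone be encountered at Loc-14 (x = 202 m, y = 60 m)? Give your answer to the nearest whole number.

Let the plane be z = a·x + b·y + c.
Loc-12−Loc-11: −68a − 313b = −169.2;  Loc-13−Loc-11: −9a − 292b = −147.4.
Solving gives a = 0.19192, b = 0.49888.
Then c = 392.8 − a·324 − b·297 = 182.45.
At (202, 60): z = 38.8 + 29.9 + 182.45 = 251.2 m.

251 m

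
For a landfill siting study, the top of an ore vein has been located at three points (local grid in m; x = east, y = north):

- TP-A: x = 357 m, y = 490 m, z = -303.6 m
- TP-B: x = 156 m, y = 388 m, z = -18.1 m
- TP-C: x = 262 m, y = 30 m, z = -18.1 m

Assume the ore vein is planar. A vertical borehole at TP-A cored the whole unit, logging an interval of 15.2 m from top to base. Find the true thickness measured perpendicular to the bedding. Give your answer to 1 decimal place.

9.3 m

Let the plane be z = a·x + b·y + c.
TP-B−TP-A: −201a − 102b = 285.5;  TP-C−TP-A: −95a − 460b = 285.5.
Solving gives a = −1.23486, b = −0.36563.
|∇z| = √(a²+b²) = 1.28785, so dip δ = arctan(1.28785) = 52.17°.
True thickness = vertical thickness × cos δ = 15.2 × cos 52.17° = 9.3 m.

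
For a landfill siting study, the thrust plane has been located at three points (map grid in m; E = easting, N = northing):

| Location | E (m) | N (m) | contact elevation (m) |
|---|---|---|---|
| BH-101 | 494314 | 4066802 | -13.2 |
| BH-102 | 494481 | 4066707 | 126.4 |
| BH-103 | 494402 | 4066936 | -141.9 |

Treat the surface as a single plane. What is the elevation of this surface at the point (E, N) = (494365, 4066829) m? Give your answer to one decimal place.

Let the plane be z = a·E + b·N + c.
BH-102−BH-101: 167a − 95b = 139.6;  BH-103−BH-101: 88a + 134b = −128.7.
Solving gives a = 0.210810723, b = −1.098890624.
Then c = -13.2 − a·494314 − b·4066802 = 4364750.70.
At (494365, 4066829): z = 104217.4 − 4469000.3 + 4364750.70 = -32.1 m.

-32.1 m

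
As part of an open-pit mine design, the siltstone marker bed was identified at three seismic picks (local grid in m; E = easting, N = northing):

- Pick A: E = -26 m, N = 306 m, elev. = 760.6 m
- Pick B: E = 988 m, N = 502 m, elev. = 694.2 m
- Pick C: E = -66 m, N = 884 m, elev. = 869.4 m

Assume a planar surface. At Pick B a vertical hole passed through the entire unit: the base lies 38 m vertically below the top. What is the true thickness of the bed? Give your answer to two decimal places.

Two edge vectors: Pick A→Pick B = (1014, 196, -66.4), Pick A→Pick C = (-40, 578, 108.8).
Normal n = (Pick A→Pick B) × (Pick A→Pick C) = (59704, -107667.2, 593932).
So ∂z/∂E = −n_x/n_z = −0.10052 and ∂z/∂N = −n_y/n_z = 0.18128.
|∇z| = √(a²+b²) = 0.20728, so dip δ = arctan(0.20728) = 11.71°.
True thickness = vertical thickness × cos δ = 38 × cos 11.71° = 37.21 m.

37.21 m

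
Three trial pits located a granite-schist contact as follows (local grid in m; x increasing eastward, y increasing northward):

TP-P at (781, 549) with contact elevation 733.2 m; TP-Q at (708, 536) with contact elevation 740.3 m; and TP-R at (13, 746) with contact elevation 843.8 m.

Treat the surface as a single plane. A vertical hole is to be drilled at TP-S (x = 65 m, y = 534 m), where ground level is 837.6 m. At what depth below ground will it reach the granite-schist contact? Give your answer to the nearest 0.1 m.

Let the plane be z = a·x + b·y + c.
TP-Q−TP-P: −73a − 13b = 7.1;  TP-R−TP-P: −768a + 197b = 110.6.
Solving gives a = −0.11642, b = 0.10757.
Then c = 733.2 − a·781 − b·549 = 765.06.
At (65, 534): z_contact = −7.57 + 57.44 + 765.06 = 814.94 m.
Depth below ground = 837.6 − 814.94 = 22.7 m.

22.7 m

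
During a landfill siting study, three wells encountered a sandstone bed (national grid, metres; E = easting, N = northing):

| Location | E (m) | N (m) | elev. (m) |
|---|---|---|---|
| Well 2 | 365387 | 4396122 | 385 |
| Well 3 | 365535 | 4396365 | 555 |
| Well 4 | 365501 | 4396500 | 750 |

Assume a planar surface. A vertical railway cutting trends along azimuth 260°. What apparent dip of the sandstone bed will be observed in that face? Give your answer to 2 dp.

Two edge vectors: Well 2→Well 3 = (148, 243, 170), Well 2→Well 4 = (114, 378, 365).
Normal n = (Well 2→Well 3) × (Well 2→Well 4) = (24435, -34640, 28242).
So ∂z/∂E = −n_x/n_z = −0.86520 and ∂z/∂N = −n_y/n_z = 1.22654.
Unit vector along 260° is (sin 260°, cos 260°) = (-0.9848, -0.1736).
Slope in that direction = a·(-0.9848) + b·(-0.1736) = 0.63907.
Apparent dip = arctan|0.63907| = 32.58° (true dip is 56.3°, so apparent ≤ true as expected).

32.58°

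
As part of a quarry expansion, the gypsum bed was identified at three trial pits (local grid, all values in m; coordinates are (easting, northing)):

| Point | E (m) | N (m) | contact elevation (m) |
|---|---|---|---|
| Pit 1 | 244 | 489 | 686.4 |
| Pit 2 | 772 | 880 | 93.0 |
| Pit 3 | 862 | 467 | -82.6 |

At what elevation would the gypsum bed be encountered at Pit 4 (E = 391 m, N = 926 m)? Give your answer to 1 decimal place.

572.1 m

Let the plane be z = a·E + b·N + c.
Pit 2−Pit 1: 528a + 391b = −593.4;  Pit 3−Pit 1: 618a − 22b = −769.
Solving gives a = −1.23881, b = 0.15522.
Then c = 686.4 − a·244 − b·489 = 912.77.
At (391, 926): z = −484.4 + 143.7 + 912.77 = 572.1 m.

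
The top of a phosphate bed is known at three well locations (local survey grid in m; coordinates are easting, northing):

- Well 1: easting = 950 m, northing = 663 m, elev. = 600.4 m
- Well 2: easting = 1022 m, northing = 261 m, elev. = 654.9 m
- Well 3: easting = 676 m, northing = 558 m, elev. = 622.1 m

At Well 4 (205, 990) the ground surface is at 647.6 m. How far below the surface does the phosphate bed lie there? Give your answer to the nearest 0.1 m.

74.0 m

Let the plane be z = a·easting + b·northing + c.
Well 2−Well 1: 72a − 402b = 54.5;  Well 3−Well 1: −274a − 105b = 21.7.
Solving gives a = −0.025494, b = −0.140138.
Then c = 600.4 − a·950 − b·663 = 717.53.
At (205, 990): z_contact = −5.23 − 138.74 + 717.53 = 573.57 m.
Depth below ground = 647.6 − 573.57 = 74.0 m.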